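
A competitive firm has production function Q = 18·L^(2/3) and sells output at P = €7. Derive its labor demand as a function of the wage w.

MP_L = (2/3)·18·L^(-1/3) = 12·L^(-1/3).
Setting P·MP_L = w: 84·L^(-1/3) = w.
Solving for L: L^(-1/3) = w/84, so L = (84/w)^(3).

L(w) = 592704/w³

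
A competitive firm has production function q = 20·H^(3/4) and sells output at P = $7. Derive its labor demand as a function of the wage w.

H(w) = (105/w)^(4)

MP_H = (3/4)·20·H^(-1/4) = 15·H^(-1/4).
Setting P·MP_H = w: 105·H^(-1/4) = w.
Solving for H: H^(-1/4) = w/105, so H = (105/w)^(4).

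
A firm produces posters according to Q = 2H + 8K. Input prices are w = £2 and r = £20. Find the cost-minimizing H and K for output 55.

H* = 27.5, K* = 0

The inputs are perfect substitutes, so the firm uses whichever has the lower cost per unit of output.
Cost per unit of output via H is w/2 = 1; via K it is r/8 = 2.5. H is cheaper.
Producing Q = 55 with H alone: H = 27.5, K = 0.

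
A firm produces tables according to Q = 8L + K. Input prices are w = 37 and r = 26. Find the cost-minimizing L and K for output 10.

The inputs are perfect substitutes, so the firm uses whichever has the lower cost per unit of output.
Cost per unit of output via L is 4.625; via K it is 26. L is cheaper.
Producing Q = 10 with L alone: L = 1.25, K = 0.

L* = 1.25, K* = 0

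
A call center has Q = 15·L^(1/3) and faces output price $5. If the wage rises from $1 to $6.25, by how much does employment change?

ΔL = -117

From P·MP_L = w with MP_L = 5·L^(-2/3), the labor demand is L(w) = (25/w)^(3/2).
At w = 1: L = 125. At w = 6.25: L = 8.
ΔL = 8 − 125 = -117.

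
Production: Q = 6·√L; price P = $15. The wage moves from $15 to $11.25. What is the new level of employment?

L* = 16

From P·MP_L = w with MP_L = 3·L^(-1/2), the labor demand is L(w) = (45/w)^(2).
At w = 15: L = 9. At w = 11.25: L = 16.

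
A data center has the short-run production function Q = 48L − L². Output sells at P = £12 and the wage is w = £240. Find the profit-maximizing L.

The marginal product of L is MP_L = 48 − 2L.
A price-taking firm hires until the value of the marginal product equals the wage: P·MP_L = w, so 12·(48 − 2L) = 240.
Then 48 − 2L = 20, giving L = 14.

L* = 14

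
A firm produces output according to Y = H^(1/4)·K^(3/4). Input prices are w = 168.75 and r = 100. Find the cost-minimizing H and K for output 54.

Cost minimization requires the marginal rate of technical substitution to equal the input-price ratio: MP_H/MP_K = w/r.
Here MP_H/MP_K = (1/4)·(K/H)/(3/4) = (1/3)·(K/H). Setting this equal to 168.75/100 = 1.6875 gives K = 5.0625H.
Substituting into Y = 54: H^(1/4)·(5.0625H)^(3/4) = 54.
Solving, H = 16 and K = 81.

H* = 16, K* = 81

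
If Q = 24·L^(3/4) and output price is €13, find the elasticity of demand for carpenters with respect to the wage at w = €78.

ε = -4

MP_L = (3/4)·24·L^(-1/4), so P·MP_L = w gives 234·L^(-1/4) = w.
Solving, L(w) = (234/w)^(4). This is a constant-elasticity form: L ∝ w^(−4), so ε = −4.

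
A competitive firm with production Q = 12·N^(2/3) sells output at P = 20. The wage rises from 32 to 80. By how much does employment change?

ΔN = -117

From P·MP_N = w with MP_N = 8·N^(-1/3), the labor demand is N(w) = (160/w)^(3).
At w = 32: N = 125. At w = 80: N = 8.
ΔN = 8 − 125 = -117.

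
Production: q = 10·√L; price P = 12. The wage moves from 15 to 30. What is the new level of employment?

L* = 4

From P·MP_L = w with MP_L = 5·L^(-1/2), the labor demand is L(w) = (60/w)^(2).
At w = 15: L = 16. At w = 30: L = 4.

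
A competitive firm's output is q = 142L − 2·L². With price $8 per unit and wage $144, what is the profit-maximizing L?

L* = 31

The marginal product of L is MP_L = 142 − 4L.
A price-taking firm hires until the value of the marginal product equals the wage: P·MP_L = w, so 8·(142 − 4L) = 144.
Then 142 − 4L = 18, giving L = 31.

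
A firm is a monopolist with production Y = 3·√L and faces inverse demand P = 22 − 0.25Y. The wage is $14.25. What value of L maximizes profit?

Marginal revenue from the inverse demand is MR = 22 − 0.5Y.
The marginal product is MP_L = 1.5·L^(-1/2).
A monopolist hires until marginal revenue product equals the wage: MR·MP_L = w.
At L, Y = 3·√L. Substituting and solving: (22 − 1.5·√L)·1.5·L^(-1/2) = 14.25 gives L = 4.

L* = 4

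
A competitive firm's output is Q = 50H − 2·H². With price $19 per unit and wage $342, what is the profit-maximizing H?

The marginal product of H is MP_H = 50 − 4H.
A price-taking firm hires until the value of the marginal product equals the wage: P·MP_H = w, so 19·(50 − 4H) = 342.
Then 50 − 4H = 18, giving H = 8.

H* = 8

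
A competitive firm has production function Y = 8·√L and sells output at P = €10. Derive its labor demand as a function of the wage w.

MP_L = (1/2)·8·L^(-1/2) = 4·L^(-1/2).
Setting P·MP_L = w: 40·L^(-1/2) = w.
Solving for L: L^(-1/2) = w/40, so L = (40/w)^(2).

L(w) = 1600/w²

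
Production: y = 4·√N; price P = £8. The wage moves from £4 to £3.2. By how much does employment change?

ΔN = 9

From P·MP_N = w with MP_N = 2·N^(-1/2), the labor demand is N(w) = (16/w)^(2).
At w = 4: N = 16. At w = 3.2: N = 25.
ΔN = 25 − 16 = 9.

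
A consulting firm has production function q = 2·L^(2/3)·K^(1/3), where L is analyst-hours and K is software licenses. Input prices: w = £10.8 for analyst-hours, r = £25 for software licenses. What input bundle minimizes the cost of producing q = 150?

Cost minimization requires the marginal rate of technical substitution to equal the input-price ratio: MP_L/MP_K = w/r.
Here MP_L/MP_K = (2/3)·(K/L)/(1/3) = 2·(K/L). Setting this equal to 10.8/25 = 0.432 gives K = 0.216L.
Substituting into q = 150: 2·L^(2/3)·(0.216L)^(1/3) = 150.
Solving, L = 125 and K = 27.

L* = 125, K* = 27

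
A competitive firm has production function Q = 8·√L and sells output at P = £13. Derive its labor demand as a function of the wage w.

MP_L = (1/2)·8·L^(-1/2) = 4·L^(-1/2).
Setting P·MP_L = w: 52·L^(-1/2) = w.
Solving for L: L^(-1/2) = w/52, so L = (52/w)^(2).

L(w) = 2704/w²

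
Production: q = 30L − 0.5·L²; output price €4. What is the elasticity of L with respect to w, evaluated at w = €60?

From P·MP_L = w with MP_L = 30 − L, labor demand is L(w) = 30 − w/4.
dL/dw = −1/(4) = -0.25.
At w = 60, L = 15, so ε = (dL/dw)·(w/L) = (-0.25)·(60/15) = -1.

ε = -1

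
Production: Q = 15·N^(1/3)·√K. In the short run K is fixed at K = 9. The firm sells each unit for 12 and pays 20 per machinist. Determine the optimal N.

With K = 9, MP_N = (1/3)·15·N^(-2/3)·9^(1/2) = 15·N^(-2/3).
Profit maximization for a price taker requires P·MP_N = w: 12·15·N^(-2/3) = 20.
So N^(-2/3) = 1/9, which gives N = 27.

N* = 27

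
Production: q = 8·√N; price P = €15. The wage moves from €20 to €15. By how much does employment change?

ΔN = 7

From P·MP_N = w with MP_N = 4·N^(-1/2), the labor demand is N(w) = (60/w)^(2).
At w = 20: N = 9. At w = 15: N = 16.
ΔN = 16 − 9 = 7.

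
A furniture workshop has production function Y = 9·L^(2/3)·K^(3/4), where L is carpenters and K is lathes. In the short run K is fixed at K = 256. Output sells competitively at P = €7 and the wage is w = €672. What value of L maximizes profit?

L* = 64

With K = 256, MP_L = (2/3)·9·L^(-1/3)·256^(3/4) = 384·L^(-1/3).
Profit maximization for a price taker requires P·MP_L = w: 7·384·L^(-1/3) = 672.
So L^(-1/3) = 0.25, which gives L = 64.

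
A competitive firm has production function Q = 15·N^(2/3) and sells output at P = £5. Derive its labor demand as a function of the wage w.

MP_N = (2/3)·15·N^(-1/3) = 10·N^(-1/3).
Setting P·MP_N = w: 50·N^(-1/3) = w.
Solving for N: N^(-1/3) = w/50, so N = (50/w)^(3).

N(w) = 125000/w³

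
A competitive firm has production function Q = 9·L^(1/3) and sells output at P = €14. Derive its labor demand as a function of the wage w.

L(w) = (42/w)^(3/2)

MP_L = (1/3)·9·L^(-2/3) = 3·L^(-2/3).
Setting P·MP_L = w: 42·L^(-2/3) = w.
Solving for L: L^(-2/3) = w/42, so L = (42/w)^(3/2).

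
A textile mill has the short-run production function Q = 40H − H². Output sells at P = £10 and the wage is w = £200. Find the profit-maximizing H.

The marginal product of H is MP_H = 40 − 2H.
A price-taking firm hires until the value of the marginal product equals the wage: P·MP_H = w, so 10·(40 − 2H) = 200.
Then 40 − 2H = 20, giving H = 10.

H* = 10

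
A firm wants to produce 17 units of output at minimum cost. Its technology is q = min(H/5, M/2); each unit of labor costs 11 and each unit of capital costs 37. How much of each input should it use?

H* = 85, M* = 34

With a fixed-proportions technology, the cost-minimizing bundle uses no slack in either input: H/5 = M/2 = q.
So H = 5·17 = 85 and M = 2·17 = 34.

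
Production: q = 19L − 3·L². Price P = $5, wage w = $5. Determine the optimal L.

L* = 3

The marginal product of L is MP_L = 19 − 6L.
A price-taking firm hires until the value of the marginal product equals the wage: P·MP_L = w, so 5·(19 − 6L) = 5.
Then 19 − 6L = 1, giving L = 3.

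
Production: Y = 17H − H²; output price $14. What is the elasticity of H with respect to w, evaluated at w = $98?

From P·MP_H = w with MP_H = 17 − 2H, labor demand is H(w) = (17 − w/14)/2.
dH/dw = −1/(28) = -1/28.
At w = 98, H = 5, so ε = (dH/dw)·(w/H) = (-1/28)·(98/5) = -0.7.

ε = -0.7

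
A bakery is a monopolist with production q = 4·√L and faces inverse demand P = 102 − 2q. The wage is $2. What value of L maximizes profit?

L* = 36

Marginal revenue from the inverse demand is MR = 102 − 4q.
The marginal product is MP_L = 2·L^(-1/2).
A monopolist hires until marginal revenue product equals the wage: MR·MP_L = w.
At L, q = 4·√L. Substituting and solving: (102 − 16·√L)·2·L^(-1/2) = 2 gives L = 36.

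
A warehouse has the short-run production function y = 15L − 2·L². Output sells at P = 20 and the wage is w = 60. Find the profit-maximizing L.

L* = 3

The marginal product of L is MP_L = 15 − 4L.
A price-taking firm hires until the value of the marginal product equals the wage: P·MP_L = w, so 20·(15 − 4L) = 60.
Then 15 − 4L = 3, giving L = 3.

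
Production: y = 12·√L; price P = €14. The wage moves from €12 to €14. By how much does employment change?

ΔL = -13

From P·MP_L = w with MP_L = 6·L^(-1/2), the labor demand is L(w) = (84/w)^(2).
At w = 12: L = 49. At w = 14: L = 36.
ΔL = 36 − 49 = -13.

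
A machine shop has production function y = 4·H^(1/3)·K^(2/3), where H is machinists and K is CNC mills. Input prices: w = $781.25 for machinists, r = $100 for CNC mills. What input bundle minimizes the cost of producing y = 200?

H* = 8, K* = 125

Cost minimization requires the marginal rate of technical substitution to equal the input-price ratio: MP_H/MP_K = w/r.
Here MP_H/MP_K = (1/3)·(K/H)/(2/3) = 0.5·(K/H). Setting this equal to 781.25/100 = 7.8125 gives K = 15.625H.
Substituting into y = 200: 4·H^(1/3)·(15.625H)^(2/3) = 200.
Solving, H = 8 and K = 125.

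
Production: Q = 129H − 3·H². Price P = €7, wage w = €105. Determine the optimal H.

The marginal product of H is MP_H = 129 − 6H.
A price-taking firm hires until the value of the marginal product equals the wage: P·MP_H = w, so 7·(129 − 6H) = 105.
Then 129 − 6H = 15, giving H = 19.

H* = 19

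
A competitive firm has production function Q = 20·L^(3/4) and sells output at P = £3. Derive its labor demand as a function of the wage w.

MP_L = (3/4)·20·L^(-1/4) = 15·L^(-1/4).
Setting P·MP_L = w: 45·L^(-1/4) = w.
Solving for L: L^(-1/4) = w/45, so L = (45/w)^(4).

L(w) = 4100625/w^(4)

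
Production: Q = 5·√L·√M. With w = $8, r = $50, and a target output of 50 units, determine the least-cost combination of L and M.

L* = 25, M* = 4

Cost minimization requires the marginal rate of technical substitution to equal the input-price ratio: MP_L/MP_M = w/r.
Here MP_L/MP_M = (1/2)·(M/L)/(1/2) = (M/L). Setting this equal to 8/50 = 0.16 gives M = 0.16L.
Substituting into Q = 50: 5·L^(1/2)·(0.16L)^(1/2) = 50.
Solving, L = 25 and M = 4.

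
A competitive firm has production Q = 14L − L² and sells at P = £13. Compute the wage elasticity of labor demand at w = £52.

From P·MP_L = w with MP_L = 14 − 2L, labor demand is L(w) = (14 − w/13)/2.
dL/dw = −1/(26) = -1/26.
At w = 52, L = 5, so ε = (dL/dw)·(w/L) = (-1/26)·(52/5) = -0.4.

ε = -0.4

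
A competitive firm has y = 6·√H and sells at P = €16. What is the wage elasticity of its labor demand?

ε = -2

MP_H = (1/2)·6·H^(-1/2), so P·MP_H = w gives 48·H^(-1/2) = w.
Solving, H(w) = (48/w)^(2). This is a constant-elasticity form: H ∝ w^(−2), so ε = −2.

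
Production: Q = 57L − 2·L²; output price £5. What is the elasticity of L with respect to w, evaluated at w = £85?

ε = -0.425

From P·MP_L = w with MP_L = 57 − 4L, labor demand is L(w) = (57 − w/5)/4.
dL/dw = −1/(20) = -0.05.
At w = 85, L = 10, so ε = (dL/dw)·(w/L) = (-0.05)·(85/10) = -0.425.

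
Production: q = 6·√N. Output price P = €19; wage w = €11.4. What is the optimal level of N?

N* = 25

MP_N = (1/2)·6·N^(-1/2) = 3·N^(-1/2).
Profit maximization for a price taker requires P·MP_N = w: 19·3·N^(-1/2) = 11.4.
So N^(-1/2) = 0.2, which gives N = 25.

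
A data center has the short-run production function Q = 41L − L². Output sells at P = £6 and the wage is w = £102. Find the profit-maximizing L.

L* = 12

The marginal product of L is MP_L = 41 − 2L.
A price-taking firm hires until the value of the marginal product equals the wage: P·MP_L = w, so 6·(41 − 2L) = 102.
Then 41 − 2L = 17, giving L = 12.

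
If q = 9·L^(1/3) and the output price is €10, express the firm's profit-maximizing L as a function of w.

L(w) = (30/w)^(3/2)

MP_L = (1/3)·9·L^(-2/3) = 3·L^(-2/3).
Setting P·MP_L = w: 30·L^(-2/3) = w.
Solving for L: L^(-2/3) = w/30, so L = (30/w)^(3/2).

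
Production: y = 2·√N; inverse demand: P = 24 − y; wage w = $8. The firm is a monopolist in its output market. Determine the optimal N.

Marginal revenue from the inverse demand is MR = 24 − 2y.
The marginal product is MP_N = N^(-1/2).
A monopolist hires until marginal revenue product equals the wage: MR·MP_N = w.
At N, y = 2·√N. Substituting and solving: (24 − 4·√N)·N^(-1/2) = 8 gives N = 4.

N* = 4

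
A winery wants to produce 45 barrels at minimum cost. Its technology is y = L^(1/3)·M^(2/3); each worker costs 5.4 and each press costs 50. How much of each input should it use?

L* = 125, M* = 27

Cost minimization requires the marginal rate of technical substitution to equal the input-price ratio: MP_L/MP_M = w/r.
Here MP_L/MP_M = (1/3)·(M/L)/(2/3) = 0.5·(M/L). Setting this equal to 5.4/50 = 0.108 gives M = 0.216L.
Substituting into y = 45: L^(1/3)·(0.216L)^(2/3) = 45.
Solving, L = 125 and M = 27.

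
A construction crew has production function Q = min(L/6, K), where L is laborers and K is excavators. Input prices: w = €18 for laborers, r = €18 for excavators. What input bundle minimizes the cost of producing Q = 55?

With a fixed-proportions technology, the cost-minimizing bundle uses no slack in either input: L/6 = K = Q.
So L = 6·55 = 330 and K = 55.

L* = 330, K* = 55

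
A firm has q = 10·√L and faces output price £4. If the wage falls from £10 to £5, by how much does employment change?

ΔL = 12

From P·MP_L = w with MP_L = 5·L^(-1/2), the labor demand is L(w) = (20/w)^(2).
At w = 10: L = 4. At w = 5: L = 16.
ΔL = 16 − 4 = 12.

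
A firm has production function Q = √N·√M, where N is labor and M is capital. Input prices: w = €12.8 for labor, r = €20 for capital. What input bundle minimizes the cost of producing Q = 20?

Cost minimization requires the marginal rate of technical substitution to equal the input-price ratio: MP_N/MP_M = w/r.
Here MP_N/MP_M = (1/2)·(M/N)/(1/2) = (M/N). Setting this equal to 12.8/20 = 0.64 gives M = 0.64N.
Substituting into Q = 20: N^(1/2)·(0.64N)^(1/2) = 20.
Solving, N = 25 and M = 16.

N* = 25, M* = 16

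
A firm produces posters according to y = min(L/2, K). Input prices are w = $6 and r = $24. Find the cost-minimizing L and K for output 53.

L* = 106, K* = 53

With a fixed-proportions technology, the cost-minimizing bundle uses no slack in either input: L/2 = K = y.
So L = 2·53 = 106 and K = 53.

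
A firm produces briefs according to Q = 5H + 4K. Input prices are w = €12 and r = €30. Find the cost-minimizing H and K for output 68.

The inputs are perfect substitutes, so the firm uses whichever has the lower cost per unit of output.
Cost per unit of output via H is w/5 = 2.4; via K it is r/4 = 7.5. H is cheaper.
Producing Q = 68 with H alone: H = 13.6, K = 0.

H* = 13.6, K* = 0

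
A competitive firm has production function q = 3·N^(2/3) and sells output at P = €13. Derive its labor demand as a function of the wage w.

N(w) = 17576/w³

MP_N = (2/3)·3·N^(-1/3) = 2·N^(-1/3).
Setting P·MP_N = w: 26·N^(-1/3) = w.
Solving for N: N^(-1/3) = w/26, so N = (26/w)^(3).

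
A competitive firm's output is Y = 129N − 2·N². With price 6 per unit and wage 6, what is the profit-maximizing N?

The marginal product of N is MP_N = 129 − 4N.
A price-taking firm hires until the value of the marginal product equals the wage: P·MP_N = w, so 6·(129 − 4N) = 6.
Then 129 − 4N = 1, giving N = 32.

N* = 32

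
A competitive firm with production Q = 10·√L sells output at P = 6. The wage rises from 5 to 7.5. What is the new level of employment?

L* = 16

From P·MP_L = w with MP_L = 5·L^(-1/2), the labor demand is L(w) = (30/w)^(2).
At w = 5: L = 36. At w = 7.5: L = 16.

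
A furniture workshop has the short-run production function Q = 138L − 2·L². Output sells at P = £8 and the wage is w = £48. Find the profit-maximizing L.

The marginal product of L is MP_L = 138 − 4L.
A price-taking firm hires until the value of the marginal product equals the wage: P·MP_L = w, so 8·(138 − 4L) = 48.
Then 138 − 4L = 6, giving L = 33.

L* = 33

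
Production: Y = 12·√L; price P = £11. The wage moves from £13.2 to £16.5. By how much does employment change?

From P·MP_L = w with MP_L = 6·L^(-1/2), the labor demand is L(w) = (66/w)^(2).
At w = 13.2: L = 25. At w = 16.5: L = 16.
ΔL = 16 − 25 = -9.

ΔL = -9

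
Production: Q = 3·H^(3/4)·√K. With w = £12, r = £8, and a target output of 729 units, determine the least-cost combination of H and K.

H* = 81, K* = 81

Cost minimization requires the marginal rate of technical substitution to equal the input-price ratio: MP_H/MP_K = w/r.
Here MP_H/MP_K = (3/4)·(K/H)/(1/2) = 1.5·(K/H). Setting this equal to 12/8 = 1.5 gives K = H.
Substituting into Q = 729: 3·H^(3/4)·(H)^(1/2) = 729.
Solving, H = 81 and K = 81.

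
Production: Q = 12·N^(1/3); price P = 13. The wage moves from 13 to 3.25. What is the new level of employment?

N* = 64

From P·MP_N = w with MP_N = 4·N^(-2/3), the labor demand is N(w) = (52/w)^(3/2).
At w = 13: N = 8. At w = 3.25: N = 64.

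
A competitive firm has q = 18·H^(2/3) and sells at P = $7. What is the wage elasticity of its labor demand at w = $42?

MP_H = (2/3)·18·H^(-1/3), so P·MP_H = w gives 84·H^(-1/3) = w.
Solving, H(w) = (84/w)^(3). This is a constant-elasticity form: H ∝ w^(−3), so ε = −3.

ε = -3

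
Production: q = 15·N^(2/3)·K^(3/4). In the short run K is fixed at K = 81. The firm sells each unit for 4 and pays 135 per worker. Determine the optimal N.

N* = 512

With K = 81, MP_N = (2/3)·15·N^(-1/3)·81^(3/4) = 270·N^(-1/3).
Profit maximization for a price taker requires P·MP_N = w: 4·270·N^(-1/3) = 135.
So N^(-1/3) = 0.125, which gives N = 512.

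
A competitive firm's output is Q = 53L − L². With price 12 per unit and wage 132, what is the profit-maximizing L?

L* = 21

The marginal product of L is MP_L = 53 − 2L.
A price-taking firm hires until the value of the marginal product equals the wage: P·MP_L = w, so 12·(53 − 2L) = 132.
Then 53 − 2L = 11, giving L = 21.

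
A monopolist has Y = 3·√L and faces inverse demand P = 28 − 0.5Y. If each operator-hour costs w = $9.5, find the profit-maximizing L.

L* = 9

Marginal revenue from the inverse demand is MR = 28 − Y.
The marginal product is MP_L = 1.5·L^(-1/2).
A monopolist hires until marginal revenue product equals the wage: MR·MP_L = w.
At L, Y = 3·√L. Substituting and solving: (28 − 3·√L)·1.5·L^(-1/2) = 9.5 gives L = 9.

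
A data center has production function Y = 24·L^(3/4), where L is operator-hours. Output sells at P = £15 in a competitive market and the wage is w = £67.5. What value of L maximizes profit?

L* = 256

MP_L = (3/4)·24·L^(-1/4) = 18·L^(-1/4).
Profit maximization for a price taker requires P·MP_L = w: 15·18·L^(-1/4) = 67.5.
So L^(-1/4) = 0.25, which gives L = 256.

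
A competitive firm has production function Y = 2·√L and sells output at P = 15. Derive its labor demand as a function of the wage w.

L(w) = 225/w²

MP_L = (1/2)·2·L^(-1/2) = L^(-1/2).
Setting P·MP_L = w: 15·L^(-1/2) = w.
Solving for L: L^(-1/2) = w/15, so L = (15/w)^(2).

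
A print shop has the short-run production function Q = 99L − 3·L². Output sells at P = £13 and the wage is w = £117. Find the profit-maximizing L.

L* = 15

The marginal product of L is MP_L = 99 − 6L.
A price-taking firm hires until the value of the marginal product equals the wage: P·MP_L = w, so 13·(99 − 6L) = 117.
Then 99 − 6L = 9, giving L = 15.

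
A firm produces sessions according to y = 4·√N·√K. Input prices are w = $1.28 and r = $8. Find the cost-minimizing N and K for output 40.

N* = 25, K* = 4

Cost minimization requires the marginal rate of technical substitution to equal the input-price ratio: MP_N/MP_K = w/r.
Here MP_N/MP_K = (1/2)·(K/N)/(1/2) = (K/N). Setting this equal to 1.28/8 = 0.16 gives K = 0.16N.
Substituting into y = 40: 4·N^(1/2)·(0.16N)^(1/2) = 40.
Solving, N = 25 and K = 4.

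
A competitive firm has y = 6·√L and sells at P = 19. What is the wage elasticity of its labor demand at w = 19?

MP_L = (1/2)·6·L^(-1/2), so P·MP_L = w gives 57·L^(-1/2) = w.
Solving, L(w) = (57/w)^(2). This is a constant-elasticity form: L ∝ w^(−2), so ε = −2.

ε = -2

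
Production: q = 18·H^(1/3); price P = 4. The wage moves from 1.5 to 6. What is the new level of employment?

H* = 8

From P·MP_H = w with MP_H = 6·H^(-2/3), the labor demand is H(w) = (24/w)^(3/2).
At w = 1.5: H = 64. At w = 6: H = 8.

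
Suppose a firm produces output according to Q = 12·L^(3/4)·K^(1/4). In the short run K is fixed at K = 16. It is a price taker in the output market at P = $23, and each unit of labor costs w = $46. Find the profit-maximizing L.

With K = 16, MP_L = (3/4)·12·L^(-1/4)·16^(1/4) = 18·L^(-1/4).
Profit maximization for a price taker requires P·MP_L = w: 23·18·L^(-1/4) = 46.
So L^(-1/4) = 1/9, which gives L = 6561.

L* = 6561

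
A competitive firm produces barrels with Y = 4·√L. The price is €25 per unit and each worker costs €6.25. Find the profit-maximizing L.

L* = 64

MP_L = (1/2)·4·L^(-1/2) = 2·L^(-1/2).
Profit maximization for a price taker requires P·MP_L = w: 25·2·L^(-1/2) = 6.25.
So L^(-1/2) = 0.125, which gives L = 64.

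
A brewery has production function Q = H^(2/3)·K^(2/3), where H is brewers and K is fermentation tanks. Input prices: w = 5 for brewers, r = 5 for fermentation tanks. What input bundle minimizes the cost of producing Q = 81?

Cost minimization requires the marginal rate of technical substitution to equal the input-price ratio: MP_H/MP_K = w/r.
Here MP_H/MP_K = (2/3)·(K/H)/(2/3) = (K/H). Setting this equal to 5/5 = 1 gives K = H.
Substituting into Q = 81: H^(2/3)·(H)^(2/3) = 81.
Solving, H = 27 and K = 27.

H* = 27, K* = 27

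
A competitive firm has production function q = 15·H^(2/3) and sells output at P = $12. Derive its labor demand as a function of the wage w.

H(w) = 1728000/w³

MP_H = (2/3)·15·H^(-1/3) = 10·H^(-1/3).
Setting P·MP_H = w: 120·H^(-1/3) = w.
Solving for H: H^(-1/3) = w/120, so H = (120/w)^(3).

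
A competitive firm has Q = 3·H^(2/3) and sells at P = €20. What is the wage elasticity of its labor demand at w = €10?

MP_H = (2/3)·3·H^(-1/3), so P·MP_H = w gives 40·H^(-1/3) = w.
Solving, H(w) = (40/w)^(3). This is a constant-elasticity form: H ∝ w^(−3), so ε = −3.

ε = -3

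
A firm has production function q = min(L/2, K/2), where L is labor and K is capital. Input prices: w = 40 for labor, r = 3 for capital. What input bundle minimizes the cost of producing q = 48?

L* = 96, K* = 96

With a fixed-proportions technology, the cost-minimizing bundle uses no slack in either input: L/2 = K/2 = q.
So L = 2·48 = 96 and K = 2·48 = 96.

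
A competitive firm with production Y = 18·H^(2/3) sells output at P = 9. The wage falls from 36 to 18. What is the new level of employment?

H* = 216

From P·MP_H = w with MP_H = 12·H^(-1/3), the labor demand is H(w) = (108/w)^(3).
At w = 36: H = 27. At w = 18: H = 216.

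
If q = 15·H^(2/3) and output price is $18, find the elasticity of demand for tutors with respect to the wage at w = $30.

MP_H = (2/3)·15·H^(-1/3), so P·MP_H = w gives 180·H^(-1/3) = w.
Solving, H(w) = (180/w)^(3). This is a constant-elasticity form: H ∝ w^(−3), so ε = −3.

ε = -3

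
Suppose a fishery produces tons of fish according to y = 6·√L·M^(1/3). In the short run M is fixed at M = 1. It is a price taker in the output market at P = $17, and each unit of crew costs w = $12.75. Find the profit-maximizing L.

L* = 16

With M = 1, MP_L = (1/2)·6·L^(-1/2)·1^(1/3) = 3·L^(-1/2).
Profit maximization for a price taker requires P·MP_L = w: 17·3·L^(-1/2) = 12.75.
So L^(-1/2) = 0.25, which gives L = 16.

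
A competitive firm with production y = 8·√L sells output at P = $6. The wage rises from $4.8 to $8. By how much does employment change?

From P·MP_L = w with MP_L = 4·L^(-1/2), the labor demand is L(w) = (24/w)^(2).
At w = 4.8: L = 25. At w = 8: L = 9.
ΔL = 9 − 25 = -16.

ΔL = -16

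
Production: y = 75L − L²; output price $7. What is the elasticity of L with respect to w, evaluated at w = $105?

From P·MP_L = w with MP_L = 75 − 2L, labor demand is L(w) = (75 − w/7)/2.
dL/dw = −1/(14) = -1/14.
At w = 105, L = 30, so ε = (dL/dw)·(w/L) = (-1/14)·(105/30) = -0.25.

ε = -0.25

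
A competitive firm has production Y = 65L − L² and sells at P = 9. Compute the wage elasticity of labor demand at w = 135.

From P·MP_L = w with MP_L = 65 − 2L, labor demand is L(w) = (65 − w/9)/2.
dL/dw = −1/(18) = -1/18.
At w = 135, L = 25, so ε = (dL/dw)·(w/L) = (-1/18)·(135/25) = -0.3.

ε = -0.3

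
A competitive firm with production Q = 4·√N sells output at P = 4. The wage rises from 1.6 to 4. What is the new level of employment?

From P·MP_N = w with MP_N = 2·N^(-1/2), the labor demand is N(w) = (8/w)^(2).
At w = 1.6: N = 25. At w = 4: N = 4.

N* = 4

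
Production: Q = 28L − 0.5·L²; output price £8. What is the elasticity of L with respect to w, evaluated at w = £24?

From P·MP_L = w with MP_L = 28 − L, labor demand is L(w) = 28 − w/8.
dL/dw = −1/(8) = -0.125.
At w = 24, L = 25, so ε = (dL/dw)·(w/L) = (-0.125)·(24/25) = -0.12.

ε = -0.12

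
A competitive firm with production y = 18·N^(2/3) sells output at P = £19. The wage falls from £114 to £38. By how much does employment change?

ΔN = 208

From P·MP_N = w with MP_N = 12·N^(-1/3), the labor demand is N(w) = (228/w)^(3).
At w = 114: N = 8. At w = 38: N = 216.
ΔN = 216 − 8 = 208.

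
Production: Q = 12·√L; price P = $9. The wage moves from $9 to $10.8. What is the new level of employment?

From P·MP_L = w with MP_L = 6·L^(-1/2), the labor demand is L(w) = (54/w)^(2).
At w = 9: L = 36. At w = 10.8: L = 25.

L* = 25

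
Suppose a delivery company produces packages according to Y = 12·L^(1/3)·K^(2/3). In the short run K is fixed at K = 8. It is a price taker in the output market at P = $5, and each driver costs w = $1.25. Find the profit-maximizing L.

L* = 512

With K = 8, MP_L = (1/3)·12·L^(-2/3)·8^(2/3) = 16·L^(-2/3).
Profit maximization for a price taker requires P·MP_L = w: 5·16·L^(-2/3) = 1.25.
So L^(-2/3) = 0.015625, which gives L = 512.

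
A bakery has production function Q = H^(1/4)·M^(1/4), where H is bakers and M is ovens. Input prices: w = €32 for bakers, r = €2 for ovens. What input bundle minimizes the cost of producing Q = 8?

Cost minimization requires the marginal rate of technical substitution to equal the input-price ratio: MP_H/MP_M = w/r.
Here MP_H/MP_M = (1/4)·(M/H)/(1/4) = (M/H). Setting this equal to 32/2 = 16 gives M = 16H.
Substituting into Q = 8: H^(1/4)·(16H)^(1/4) = 8.
Solving, H = 16 and M = 256.

H* = 16, M* = 256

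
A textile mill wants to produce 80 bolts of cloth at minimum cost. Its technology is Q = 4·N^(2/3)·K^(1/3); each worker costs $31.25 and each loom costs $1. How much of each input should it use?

N* = 8, K* = 125

Cost minimization requires the marginal rate of technical substitution to equal the input-price ratio: MP_N/MP_K = w/r.
Here MP_N/MP_K = (2/3)·(K/N)/(1/3) = 2·(K/N). Setting this equal to 31.25/1 = 31.25 gives K = 15.625N.
Substituting into Q = 80: 4·N^(2/3)·(15.625N)^(1/3) = 80.
Solving, N = 8 and K = 125.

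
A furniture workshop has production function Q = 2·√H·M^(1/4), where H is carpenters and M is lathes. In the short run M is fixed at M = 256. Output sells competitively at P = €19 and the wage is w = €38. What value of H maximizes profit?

H* = 4

With M = 256, MP_H = (1/2)·2·H^(-1/2)·256^(1/4) = 4·H^(-1/2).
Profit maximization for a price taker requires P·MP_H = w: 19·4·H^(-1/2) = 38.
So H^(-1/2) = 0.5, which gives H = 4.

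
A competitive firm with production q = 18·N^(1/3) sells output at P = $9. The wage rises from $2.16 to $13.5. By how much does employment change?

ΔN = -117

From P·MP_N = w with MP_N = 6·N^(-2/3), the labor demand is N(w) = (54/w)^(3/2).
At w = 2.16: N = 125. At w = 13.5: N = 8.
ΔN = 8 − 125 = -117.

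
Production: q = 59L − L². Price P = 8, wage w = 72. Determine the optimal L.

L* = 25

The marginal product of L is MP_L = 59 − 2L.
A price-taking firm hires until the value of the marginal product equals the wage: P·MP_L = w, so 8·(59 − 2L) = 72.
Then 59 − 2L = 9, giving L = 25.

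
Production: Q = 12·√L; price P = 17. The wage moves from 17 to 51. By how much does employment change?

ΔL = -32

From P·MP_L = w with MP_L = 6·L^(-1/2), the labor demand is L(w) = (102/w)^(2).
At w = 17: L = 36. At w = 51: L = 4.
ΔL = 4 − 36 = -32.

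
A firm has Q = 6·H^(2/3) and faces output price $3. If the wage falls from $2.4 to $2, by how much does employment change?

ΔH = 91

From P·MP_H = w with MP_H = 4·H^(-1/3), the labor demand is H(w) = (12/w)^(3).
At w = 2.4: H = 125. At w = 2: H = 216.
ΔH = 216 − 125 = 91.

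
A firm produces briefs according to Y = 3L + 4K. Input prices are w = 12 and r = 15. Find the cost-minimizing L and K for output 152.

The inputs are perfect substitutes, so the firm uses whichever has the lower cost per unit of output.
Cost per unit of output via L is w/3 = 4; via K it is r/4 = 3.75. K is cheaper.
Producing Y = 152 with K alone: L = 0, K = 38.

L* = 0, K* = 38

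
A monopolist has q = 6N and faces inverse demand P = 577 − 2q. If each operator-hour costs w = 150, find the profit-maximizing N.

Marginal revenue from the inverse demand is MR = 577 − 4q.
The marginal product is MP_N = 6.
A monopolist hires until marginal revenue product equals the wage: MR·MP_N = w.
(577 − 24N)·6 = 150, so N = 23.

N* = 23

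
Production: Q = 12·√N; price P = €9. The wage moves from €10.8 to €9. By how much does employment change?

From P·MP_N = w with MP_N = 6·N^(-1/2), the labor demand is N(w) = (54/w)^(2).
At w = 10.8: N = 25. At w = 9: N = 36.
ΔN = 36 − 25 = 11.

ΔN = 11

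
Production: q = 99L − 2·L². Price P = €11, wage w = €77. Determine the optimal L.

L* = 23

The marginal product of L is MP_L = 99 − 4L.
A price-taking firm hires until the value of the marginal product equals the wage: P·MP_L = w, so 11·(99 − 4L) = 77.
Then 99 − 4L = 7, giving L = 23.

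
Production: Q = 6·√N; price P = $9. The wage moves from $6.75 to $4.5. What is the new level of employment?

N* = 36

From P·MP_N = w with MP_N = 3·N^(-1/2), the labor demand is N(w) = (27/w)^(2).
At w = 6.75: N = 16. At w = 4.5: N = 36.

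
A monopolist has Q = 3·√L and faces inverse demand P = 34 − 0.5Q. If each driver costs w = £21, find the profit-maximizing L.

Marginal revenue from the inverse demand is MR = 34 − Q.
The marginal product is MP_L = 1.5·L^(-1/2).
A monopolist hires until marginal revenue product equals the wage: MR·MP_L = w.
At L, Q = 3·√L. Substituting and solving: (34 − 3·√L)·1.5·L^(-1/2) = 21 gives L = 4.

L* = 4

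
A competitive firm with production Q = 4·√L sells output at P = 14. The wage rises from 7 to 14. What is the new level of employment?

From P·MP_L = w with MP_L = 2·L^(-1/2), the labor demand is L(w) = (28/w)^(2).
At w = 7: L = 16. At w = 14: L = 4.

L* = 4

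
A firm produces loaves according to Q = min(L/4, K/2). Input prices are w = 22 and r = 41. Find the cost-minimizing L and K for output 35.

L* = 140, K* = 70

With a fixed-proportions technology, the cost-minimizing bundle uses no slack in either input: L/4 = K/2 = Q.
So L = 4·35 = 140 and K = 2·35 = 70.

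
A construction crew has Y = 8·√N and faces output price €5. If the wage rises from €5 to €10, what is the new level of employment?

From P·MP_N = w with MP_N = 4·N^(-1/2), the labor demand is N(w) = (20/w)^(2).
At w = 5: N = 16. At w = 10: N = 4.

N* = 4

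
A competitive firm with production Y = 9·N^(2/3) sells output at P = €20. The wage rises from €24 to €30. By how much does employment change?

From P·MP_N = w with MP_N = 6·N^(-1/3), the labor demand is N(w) = (120/w)^(3).
At w = 24: N = 125. At w = 30: N = 64.
ΔN = 64 − 125 = -61.

ΔN = -61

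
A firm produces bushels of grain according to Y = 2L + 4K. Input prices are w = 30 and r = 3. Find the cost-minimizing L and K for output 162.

L* = 0, K* = 40.5

The inputs are perfect substitutes, so the firm uses whichever has the lower cost per unit of output.
Cost per unit of output via L is w/2 = 15; via K it is r/4 = 0.75. K is cheaper.
Producing Y = 162 with K alone: L = 0, K = 40.5.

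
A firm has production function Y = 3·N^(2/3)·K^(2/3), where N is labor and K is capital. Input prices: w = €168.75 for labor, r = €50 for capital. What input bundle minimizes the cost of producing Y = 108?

Cost minimization requires the marginal rate of technical substitution to equal the input-price ratio: MP_N/MP_K = w/r.
Here MP_N/MP_K = (2/3)·(K/N)/(2/3) = (K/N). Setting this equal to 168.75/50 = 3.375 gives K = 3.375N.
Substituting into Y = 108: 3·N^(2/3)·(3.375N)^(2/3) = 108.
Solving, N = 8 and K = 27.

N* = 8, K* = 27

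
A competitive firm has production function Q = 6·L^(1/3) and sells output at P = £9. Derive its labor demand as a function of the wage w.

MP_L = (1/3)·6·L^(-2/3) = 2·L^(-2/3).
Setting P·MP_L = w: 18·L^(-2/3) = w.
Solving for L: L^(-2/3) = w/18, so L = (18/w)^(3/2).

L(w) = (18/w)^(3/2)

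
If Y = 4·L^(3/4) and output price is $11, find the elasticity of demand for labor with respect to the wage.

MP_L = (3/4)·4·L^(-1/4), so P·MP_L = w gives 33·L^(-1/4) = w.
Solving, L(w) = (33/w)^(4). This is a constant-elasticity form: L ∝ w^(−4), so ε = −4.

ε = -4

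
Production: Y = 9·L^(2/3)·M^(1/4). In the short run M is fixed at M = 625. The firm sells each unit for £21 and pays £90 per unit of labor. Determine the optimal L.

With M = 625, MP_L = (2/3)·9·L^(-1/3)·625^(1/4) = 30·L^(-1/3).
Profit maximization for a price taker requires P·MP_L = w: 21·30·L^(-1/3) = 90.
So L^(-1/3) = 1/7, which gives L = 343.

L* = 343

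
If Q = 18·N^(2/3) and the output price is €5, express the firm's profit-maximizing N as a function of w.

N(w) = 216000/w³

MP_N = (2/3)·18·N^(-1/3) = 12·N^(-1/3).
Setting P·MP_N = w: 60·N^(-1/3) = w.
Solving for N: N^(-1/3) = w/60, so N = (60/w)^(3).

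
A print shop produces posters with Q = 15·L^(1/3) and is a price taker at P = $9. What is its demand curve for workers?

L(w) = (45/w)^(3/2)

MP_L = (1/3)·15·L^(-2/3) = 5·L^(-2/3).
Setting P·MP_L = w: 45·L^(-2/3) = w.
Solving for L: L^(-2/3) = w/45, so L = (45/w)^(3/2).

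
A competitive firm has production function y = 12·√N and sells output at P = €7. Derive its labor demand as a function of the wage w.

N(w) = 1764/w²

MP_N = (1/2)·12·N^(-1/2) = 6·N^(-1/2).
Setting P·MP_N = w: 42·N^(-1/2) = w.
Solving for N: N^(-1/2) = w/42, so N = (42/w)^(2).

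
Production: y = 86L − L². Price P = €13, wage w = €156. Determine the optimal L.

The marginal product of L is MP_L = 86 − 2L.
A price-taking firm hires until the value of the marginal product equals the wage: P·MP_L = w, so 13·(86 − 2L) = 156.
Then 86 − 2L = 12, giving L = 37.

L* = 37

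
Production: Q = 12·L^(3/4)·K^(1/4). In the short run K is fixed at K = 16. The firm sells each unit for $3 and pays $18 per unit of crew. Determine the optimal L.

L* = 81

With K = 16, MP_L = (3/4)·12·L^(-1/4)·16^(1/4) = 18·L^(-1/4).
Profit maximization for a price taker requires P·MP_L = w: 3·18·L^(-1/4) = 18.
So L^(-1/4) = 1/3, which gives L = 81.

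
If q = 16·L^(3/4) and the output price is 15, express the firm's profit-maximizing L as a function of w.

MP_L = (3/4)·16·L^(-1/4) = 12·L^(-1/4).
Setting P·MP_L = w: 180·L^(-1/4) = w.
Solving for L: L^(-1/4) = w/180, so L = (180/w)^(4).

L(w) = (180/w)^(4)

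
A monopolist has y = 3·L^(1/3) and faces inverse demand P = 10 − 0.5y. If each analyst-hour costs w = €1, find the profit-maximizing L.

Marginal revenue from the inverse demand is MR = 10 − y.
The marginal product is MP_L = L^(-2/3).
A monopolist hires until marginal revenue product equals the wage: MR·MP_L = w.
At L, y = 3·L^(1/3). Substituting and solving: (10 − 3·L^(1/3))·L^(-2/3) = 1 gives L = 8.

L* = 8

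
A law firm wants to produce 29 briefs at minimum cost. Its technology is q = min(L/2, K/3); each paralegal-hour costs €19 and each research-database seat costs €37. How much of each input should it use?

With a fixed-proportions technology, the cost-minimizing bundle uses no slack in either input: L/2 = K/3 = q.
So L = 2·29 = 58 and K = 3·29 = 87.

L* = 58, K* = 87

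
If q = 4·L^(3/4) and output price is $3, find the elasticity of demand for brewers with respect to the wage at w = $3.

ε = -4

MP_L = (3/4)·4·L^(-1/4), so P·MP_L = w gives 9·L^(-1/4) = w.
Solving, L(w) = (9/w)^(4). This is a constant-elasticity form: L ∝ w^(−4), so ε = −4.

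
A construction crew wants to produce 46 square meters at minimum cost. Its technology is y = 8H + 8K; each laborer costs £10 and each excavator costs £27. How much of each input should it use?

H* = 5.75, K* = 0

The inputs are perfect substitutes, so the firm uses whichever has the lower cost per unit of output.
Cost per unit of output via H is w/8 = 1.25; via K it is r/8 = 3.375. H is cheaper.
Producing y = 46 with H alone: H = 5.75, K = 0.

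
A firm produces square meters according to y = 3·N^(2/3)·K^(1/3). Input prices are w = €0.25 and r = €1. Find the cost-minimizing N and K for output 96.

Cost minimization requires the marginal rate of technical substitution to equal the input-price ratio: MP_N/MP_K = w/r.
Here MP_N/MP_K = (2/3)·(K/N)/(1/3) = 2·(K/N). Setting this equal to 0.25/1 = 0.25 gives K = 0.125N.
Substituting into y = 96: 3·N^(2/3)·(0.125N)^(1/3) = 96.
Solving, N = 64 and K = 8.

N* = 64, K* = 8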